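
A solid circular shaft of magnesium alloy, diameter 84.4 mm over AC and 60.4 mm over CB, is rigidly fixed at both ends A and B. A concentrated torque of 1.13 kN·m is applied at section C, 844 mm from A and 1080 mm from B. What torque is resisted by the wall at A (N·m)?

Compatibility: T_A·a/J_AC = T_B·b/J_CB with T_A + T_B = T₀.
J_AC = 4.98×10^-6 m⁴, J_CB = 1.31×10^-6 m⁴, so T_A = T₀·(J_AC/a)/((J_AC/a)+(J_CB/b)) = 937.8 N·m, T_B = 192.2 N·m.

938 N·m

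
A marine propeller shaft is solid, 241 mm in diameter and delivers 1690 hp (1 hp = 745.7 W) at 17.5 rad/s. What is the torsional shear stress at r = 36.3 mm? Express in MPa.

ω = 17.5 rad/s, so T = P/ω = 1690×745.7 / 17.50 = 72010 N·m.
J = πd⁴/32 = π(0.241)⁴/32 = 3.312×10^-4 m⁴.
Shear stress varies linearly with radius: τ = T·r/J = 72010 × 0.0363 / 3.312×10^-4 = 7.893×10^6 Pa.

7.89 MPa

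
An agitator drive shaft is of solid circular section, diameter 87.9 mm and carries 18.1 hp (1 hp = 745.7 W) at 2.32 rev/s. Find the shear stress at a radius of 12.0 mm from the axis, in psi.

ω = 2π·2.32 = 14.58 rad/s, so T = P/ω = 18.1×745.7 / 14.58 = 925.9 N·m.
J = πd⁴/32 = π(0.0879)⁴/32 = 5.861×10^-6 m⁴.
Shear stress varies linearly with radius: τ = T·r/J = 925.9 × 0.0120 / 5.861×10^-6 = 1.896×10^6 Pa.

275 psi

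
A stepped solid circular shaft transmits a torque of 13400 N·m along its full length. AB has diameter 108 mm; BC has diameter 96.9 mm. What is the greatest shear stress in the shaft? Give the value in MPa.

75.0 MPa

Under the same torque, τ_max = 16T/(πd³) is largest where d is smallest — segment BC (d = 96.9 mm).
τ_max = 16·13400/(π·(0.0969)³) = 7.501×10^7 Pa.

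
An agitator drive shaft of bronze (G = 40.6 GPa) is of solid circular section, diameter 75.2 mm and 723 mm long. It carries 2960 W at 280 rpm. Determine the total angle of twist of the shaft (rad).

5.73e-4 rad

ω = 2π·280/60 = 29.32 rad/s, so T = P/ω = 2960 / 29.32 = 100.9 N·m.
J = πd⁴/32 = π(0.0752)⁴/32 = 3.140×10^-6 m⁴.
θ = T·L/(G·J) = 100.9 × 0.723 / (40.6×10⁹ × 3.140×10^-6) = 5.726×10^-4 rad.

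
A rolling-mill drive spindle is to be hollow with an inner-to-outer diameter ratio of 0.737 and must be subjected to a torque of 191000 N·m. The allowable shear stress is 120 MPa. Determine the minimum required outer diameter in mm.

For a hollow shaft with d_i/d_o = 0.737: τ_max = 16T/(π d_o³ (1−k⁴)), so d_o = [16T/(π τ_allow (1−k⁴))]^(1/3) = [16·191000/(π·1.20×10^8·0.7050)]^(1/3) = 0.2257 m.

226 mm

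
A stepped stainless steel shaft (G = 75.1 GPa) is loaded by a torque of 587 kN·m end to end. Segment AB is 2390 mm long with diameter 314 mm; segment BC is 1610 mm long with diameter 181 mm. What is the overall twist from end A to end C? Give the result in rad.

J_AB = π(0.314)⁴/32 = 9.54×10^-4 m⁴; J_BC = π(0.181)⁴/32 = 1.05×10^-4 m⁴.
θ = (T/G)·Σ L_i/J_i = (587000/75.1×10⁹)·(2.39/9.54×10^-4 + 1.61/1.05×10^-4) = 0.1390 rad.

0.139 rad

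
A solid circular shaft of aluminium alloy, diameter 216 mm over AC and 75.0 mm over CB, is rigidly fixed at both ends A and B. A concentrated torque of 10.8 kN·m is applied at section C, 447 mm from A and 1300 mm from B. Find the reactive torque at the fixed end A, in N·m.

10700 N·m

Compatibility: T_A·a/J_AC = T_B·b/J_CB with T_A + T_B = T₀.
J_AC = 2.14×10^-4 m⁴, J_CB = 3.11×10^-6 m⁴, so T_A = T₀·(J_AC/a)/((J_AC/a)+(J_CB/b)) = 10750 N·m, T_B = 53.71 N·m.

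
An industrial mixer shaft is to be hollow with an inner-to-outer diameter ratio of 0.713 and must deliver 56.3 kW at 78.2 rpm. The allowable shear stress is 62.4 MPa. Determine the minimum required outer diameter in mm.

ω = 2π·78.2/60 = 8.189 rad/s, so T = P/ω = 56.3×10³ / 8.189 = 6875 N·m.
For a hollow shaft with d_i/d_o = 0.713: τ_max = 16T/(π d_o³ (1−k⁴)), so d_o = [16T/(π τ_allow (1−k⁴))]^(1/3) = [16·6875/(π·6.24×10^7·0.7416)]^(1/3) = 0.09112 m.

91.1 mm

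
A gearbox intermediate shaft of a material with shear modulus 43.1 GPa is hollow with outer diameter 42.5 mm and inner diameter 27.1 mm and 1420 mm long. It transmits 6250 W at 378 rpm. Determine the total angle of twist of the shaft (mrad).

19.5 mrad

ω = 2π·378/60 = 39.58 rad/s, so T = P/ω = 6250 / 39.58 = 157.9 N·m.
J = π(d_o⁴ − d_i⁴)/32 = π(0.0425⁴ − 0.0271⁴)/32 = 2.673×10^-7 m⁴.
θ = T·L/(G·J) = 157.9 × 1.42 / (43.1×10⁹ × 2.673×10^-7) = 0.01946 rad.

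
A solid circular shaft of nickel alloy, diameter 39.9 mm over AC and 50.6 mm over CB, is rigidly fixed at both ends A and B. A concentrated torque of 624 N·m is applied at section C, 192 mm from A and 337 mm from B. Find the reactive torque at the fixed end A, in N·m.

Compatibility: T_A·a/J_AC = T_B·b/J_CB with T_A + T_B = T₀.
J_AC = 2.49×10^-7 m⁴, J_CB = 6.44×10^-7 m⁴, so T_A = T₀·(J_AC/a)/((J_AC/a)+(J_CB/b)) = 252.3 N·m, T_B = 371.7 N·m.

252 N·m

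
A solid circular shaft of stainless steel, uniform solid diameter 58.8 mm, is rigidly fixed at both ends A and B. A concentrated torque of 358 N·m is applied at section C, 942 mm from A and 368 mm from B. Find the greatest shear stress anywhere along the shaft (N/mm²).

6.45 N/mm²

With uniform GJ and both ends fixed, compatibility θ_AC = θ_CB gives T_A·a = T_B·b, together with T_A + T_B = T₀.
T_A = T₀·b/(a+b) = 358.0·368/1310 = 100.6 N·m; T_B = 257.4 N·m.
τ in each portion: τ_AC = 2.52×10^6 Pa, τ_CB = 6.45×10^6 Pa; maximum is in CB.
τ_max = T_CB·r/J = 257.4·0.0294/1.17×10^-6 = 6.449×10^6 Pa.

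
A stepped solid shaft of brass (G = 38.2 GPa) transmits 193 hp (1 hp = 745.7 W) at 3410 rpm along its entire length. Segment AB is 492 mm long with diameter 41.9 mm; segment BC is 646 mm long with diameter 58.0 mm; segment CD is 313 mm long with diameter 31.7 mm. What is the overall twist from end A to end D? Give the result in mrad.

56.6 mrad

ω = 2π·3410/60 = 357.1 rad/s, so T = P/ω = 193×745.7 / 357.1 = 403.0 N·m.
J_AB = π(0.0419)⁴/32 = 3.03×10^-7 m⁴; J_BC = π(0.0580)⁴/32 = 1.11×10^-6 m⁴; J_CD = π(0.0317)⁴/32 = 9.91×10^-8 m⁴.
θ = (T/G)·Σ L_i/J_i = (403.0/38.2×10⁹)·(0.492/3.03×10^-7 + 0.646/1.11×10^-6 + 0.313/9.91×10^-8) = 0.05660 rad.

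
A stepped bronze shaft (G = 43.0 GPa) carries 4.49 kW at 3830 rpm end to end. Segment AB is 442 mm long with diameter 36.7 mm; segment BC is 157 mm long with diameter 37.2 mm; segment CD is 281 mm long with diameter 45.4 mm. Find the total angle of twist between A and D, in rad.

ω = 2π·3830/60 = 401.1 rad/s, so T = P/ω = 4.49×10³ / 401.1 = 11.19 N·m.
J_AB = π(0.0367)⁴/32 = 1.78×10^-7 m⁴; J_BC = π(0.0372)⁴/32 = 1.88×10^-7 m⁴; J_CD = π(0.0454)⁴/32 = 4.17×10^-7 m⁴.
θ = (T/G)·Σ L_i/J_i = (11.19/43.0×10⁹)·(0.442/1.78×10^-7 + 0.157/1.88×10^-7 + 0.281/4.17×10^-7) = 1.039×10^-3 rad.

0.00104 rad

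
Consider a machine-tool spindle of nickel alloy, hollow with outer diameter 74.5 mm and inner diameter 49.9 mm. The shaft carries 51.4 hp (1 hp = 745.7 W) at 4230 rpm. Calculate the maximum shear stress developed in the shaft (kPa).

1330 kPa

ω = 2π·4230/60 = 443.0 rad/s, so T = P/ω = 51.4×745.7 / 443.0 = 86.53 N·m.
J = π(d_o⁴ − d_i⁴)/32 = π(0.0745⁴ − 0.0499⁴)/32 = 2.416×10^-6 m⁴.
τ_max = T·r/J = 86.53 × 0.0372 / 2.416×10^-6 = 1.334×10^6 Pa.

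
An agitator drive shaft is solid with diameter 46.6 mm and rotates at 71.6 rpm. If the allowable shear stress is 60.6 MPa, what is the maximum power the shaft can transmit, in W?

J = πd⁴/32 = π(0.0466)⁴/32 = 4.630×10^-7 m⁴.
T_max = τ_allow·J/r = 6.06×10^7 × 4.630×10^-7 / 0.0233 = 1204 N·m.
ω = 2π·71.6/60 = 7.498 rad/s, so P_max = T_max·ω = 9028 W.

9030 W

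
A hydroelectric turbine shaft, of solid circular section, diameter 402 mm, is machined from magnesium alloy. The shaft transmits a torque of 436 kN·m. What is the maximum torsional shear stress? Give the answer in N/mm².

34.2 N/mm²

J = πd⁴/32 = π(0.402)⁴/32 = 2.564×10^-3 m⁴.
τ_max = T·r/J = 436000 × 0.201 / 2.564×10^-3 = 3.418×10^7 Pa.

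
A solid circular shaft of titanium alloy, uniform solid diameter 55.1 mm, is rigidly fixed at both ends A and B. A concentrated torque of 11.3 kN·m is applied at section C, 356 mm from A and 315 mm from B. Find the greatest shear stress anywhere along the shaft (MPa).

With uniform GJ and both ends fixed, compatibility θ_AC = θ_CB gives T_A·a = T_B·b, together with T_A + T_B = T₀.
T_A = T₀·b/(a+b) = 11300·315/671.0 = 5305 N·m; T_B = 5995 N·m.
τ in each portion: τ_AC = 1.62×10^8 Pa, τ_CB = 1.83×10^8 Pa; maximum is in CB.
τ_max = T_CB·r/J = 5995·0.0276/9.05×10^-7 = 1.825×10^8 Pa.

183 MPa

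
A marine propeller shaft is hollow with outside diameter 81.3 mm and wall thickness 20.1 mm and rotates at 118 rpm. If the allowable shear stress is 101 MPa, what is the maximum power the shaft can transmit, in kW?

J = π(d_o⁴ − d_i⁴)/32 = π(0.0813⁴ − 0.0411⁴)/32 = 4.009×10^-6 m⁴.
T_max = τ_allow·J/r = 1.01×10^8 × 4.009×10^-6 / 0.0406 = 9961 N·m.
ω = 2π·118/60 = 12.36 rad/s, so P_max = T_max·ω = 1.231×10^5 W.

123 kW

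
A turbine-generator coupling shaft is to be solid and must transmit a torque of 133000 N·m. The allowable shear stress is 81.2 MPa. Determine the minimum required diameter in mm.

203 mm

For a solid shaft τ_max = 16T/(πd³), so d = (16T/(π τ_allow))^(1/3) = (16·133000/(π·8.12×10^7))^(1/3) = 0.2028 m.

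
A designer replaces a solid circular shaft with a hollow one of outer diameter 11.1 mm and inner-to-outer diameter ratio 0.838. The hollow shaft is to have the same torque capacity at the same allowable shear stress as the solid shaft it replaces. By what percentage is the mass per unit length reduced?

Equal τ_max and T ⇒ the solid shaft needs d_s³ = d_o³(1−k⁴), so d_s = 11.1·(1−0.838⁴)^(1/3) = 8.850 mm.
Area ratio A_h/A_s = d_o²(1−k²)/d_s² = (1−k²)/(1−k⁴)^(2/3) = 0.4684.
Mass saving = 1 − 0.4684 = 53.2 %.

53.2 %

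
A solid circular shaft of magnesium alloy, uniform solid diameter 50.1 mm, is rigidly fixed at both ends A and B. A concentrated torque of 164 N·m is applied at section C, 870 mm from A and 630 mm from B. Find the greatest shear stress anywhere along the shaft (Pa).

With uniform GJ and both ends fixed, compatibility θ_AC = θ_CB gives T_A·a = T_B·b, together with T_A + T_B = T₀.
T_A = T₀·b/(a+b) = 164.0·630/1500 = 68.88 N·m; T_B = 95.12 N·m.
τ in each portion: τ_AC = 2.79×10^6 Pa, τ_CB = 3.85×10^6 Pa; maximum is in CB.
τ_max = T_CB·r/J = 95.12·0.0250/6.19×10^-7 = 3.852×10^6 Pa.

3.85e6 Pa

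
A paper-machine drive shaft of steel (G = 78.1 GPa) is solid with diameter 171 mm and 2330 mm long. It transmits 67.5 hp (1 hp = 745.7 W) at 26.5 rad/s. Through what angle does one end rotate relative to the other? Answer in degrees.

ω = 26.5 rad/s, so T = P/ω = 67.5×745.7 / 26.50 = 1899 N·m.
J = πd⁴/32 = π(0.171)⁴/32 = 8.394×10^-5 m⁴.
θ = T·L/(G·J) = 1899 × 2.33 / (78.1×10⁹ × 8.394×10^-5) = 6.751×10^-4 rad.

0.0387°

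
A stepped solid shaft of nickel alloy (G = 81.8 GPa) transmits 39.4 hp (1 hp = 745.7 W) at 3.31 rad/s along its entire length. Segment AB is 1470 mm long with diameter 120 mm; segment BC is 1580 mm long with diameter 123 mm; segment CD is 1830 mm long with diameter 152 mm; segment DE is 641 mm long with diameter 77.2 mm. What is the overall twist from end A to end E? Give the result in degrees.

2.25°

ω = 3.31 rad/s, so T = P/ω = 39.4×745.7 / 3.310 = 8876 N·m.
J_AB = π(0.120)⁴/32 = 2.04×10^-5 m⁴; J_BC = π(0.123)⁴/32 = 2.25×10^-5 m⁴; J_CD = π(0.152)⁴/32 = 5.24×10^-5 m⁴; J_DE = π(0.0772)⁴/32 = 3.49×10^-6 m⁴.
θ = (T/G)·Σ L_i/J_i = (8876/81.8×10⁹)·(1.47/2.04×10^-5 + 1.58/2.25×10^-5 + 1.83/5.24×10^-5 + 0.641/3.49×10^-6) = 0.03920 rad.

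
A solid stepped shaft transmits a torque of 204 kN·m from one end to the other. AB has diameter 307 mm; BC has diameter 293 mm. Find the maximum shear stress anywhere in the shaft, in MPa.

41.3 MPa

Under the same torque, τ_max = 16T/(πd³) is largest where d is smallest — segment BC (d = 293 mm).
τ_max = 16·204000/(π·(0.293)³) = 4.130×10^7 Pa.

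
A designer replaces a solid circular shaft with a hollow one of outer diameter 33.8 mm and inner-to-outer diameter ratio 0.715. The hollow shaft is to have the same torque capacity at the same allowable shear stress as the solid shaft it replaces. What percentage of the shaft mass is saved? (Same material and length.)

Equal τ_max and T ⇒ the solid shaft needs d_s³ = d_o³(1−k⁴), so d_s = 33.8·(1−0.715⁴)^(1/3) = 30.55 mm.
Area ratio A_h/A_s = d_o²(1−k²)/d_s² = (1−k²)/(1−k⁴)^(2/3) = 0.5982.
Mass saving = 1 − 0.5982 = 40.2 %.

40.2 %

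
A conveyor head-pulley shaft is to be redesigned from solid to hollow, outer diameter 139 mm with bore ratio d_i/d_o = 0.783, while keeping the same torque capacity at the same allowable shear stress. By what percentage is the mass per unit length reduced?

47.0 %

Equal τ_max and T ⇒ the solid shaft needs d_s³ = d_o³(1−k⁴), so d_s = 139·(1−0.783⁴)^(1/3) = 118.8 mm.
Area ratio A_h/A_s = d_o²(1−k²)/d_s² = (1−k²)/(1−k⁴)^(2/3) = 0.5298.
Mass saving = 1 − 0.5298 = 47.0 %.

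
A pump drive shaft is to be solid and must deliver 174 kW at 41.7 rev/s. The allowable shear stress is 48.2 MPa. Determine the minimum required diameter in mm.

41.2 mm

ω = 2π·41.7 = 262.0 rad/s, so T = P/ω = 174×10³ / 262.0 = 664.1 N·m.
For a solid shaft τ_max = 16T/(πd³), so d = (16T/(π τ_allow))^(1/3) = (16·664.1/(π·4.82×10^7))^(1/3) = 0.04125 m.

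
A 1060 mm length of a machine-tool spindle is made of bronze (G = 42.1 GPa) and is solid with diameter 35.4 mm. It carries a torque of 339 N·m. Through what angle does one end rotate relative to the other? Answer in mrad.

J = πd⁴/32 = π(0.0354)⁴/32 = 1.542×10^-7 m⁴.
θ = T·L/(G·J) = 339.0 × 1.06 / (42.1×10⁹ × 1.542×10^-7) = 0.05536 rad.

55.4 mrad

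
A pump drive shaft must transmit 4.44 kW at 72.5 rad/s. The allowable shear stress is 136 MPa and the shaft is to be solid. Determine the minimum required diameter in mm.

ω = 72.5 rad/s, so T = P/ω = 4.44×10³ / 72.50 = 61.24 N·m.
For a solid shaft τ_max = 16T/(πd³), so d = (16T/(π τ_allow))^(1/3) = (16·61.24/(π·1.36×10^8))^(1/3) = 0.01319 m.

13.2 mm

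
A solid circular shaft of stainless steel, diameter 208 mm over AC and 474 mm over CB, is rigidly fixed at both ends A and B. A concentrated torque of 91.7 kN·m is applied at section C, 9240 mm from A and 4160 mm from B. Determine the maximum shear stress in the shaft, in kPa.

4310 kPa

Compatibility: T_A·a/J_AC = T_B·b/J_CB with T_A + T_B = T₀.
J_AC = 1.84×10^-4 m⁴, J_CB = 4.96×10^-3 m⁴, so T_A = T₀·(J_AC/a)/((J_AC/a)+(J_CB/b)) = 1506 N·m, T_B = 90190 N·m.
τ in each portion: τ_AC = 8.52×10^5 Pa, τ_CB = 4.31×10^6 Pa; maximum is in CB.
τ_max = T_CB·r/J = 90190·0.237/4.96×10^-3 = 4.313×10^6 Pa.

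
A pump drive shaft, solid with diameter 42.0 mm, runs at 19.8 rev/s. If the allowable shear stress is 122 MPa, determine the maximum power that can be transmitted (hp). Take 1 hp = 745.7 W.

296 hp

J = πd⁴/32 = π(0.0420)⁴/32 = 3.055×10^-7 m⁴.
T_max = τ_allow·J/r = 1.22×10^8 × 3.055×10^-7 / 0.0210 = 1775 N·m.
ω = 2π·19.8 = 124.4 rad/s, so P_max = T_max·ω = 2.208×10^5 W.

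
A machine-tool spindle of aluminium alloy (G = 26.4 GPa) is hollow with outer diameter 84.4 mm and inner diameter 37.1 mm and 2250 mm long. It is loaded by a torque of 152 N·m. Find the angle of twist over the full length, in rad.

J = π(d_o⁴ − d_i⁴)/32 = π(0.0844⁴ − 0.0371⁴)/32 = 4.796×10^-6 m⁴.
θ = T·L/(G·J) = 152.0 × 2.25 / (26.4×10⁹ × 4.796×10^-6) = 2.701×10^-3 rad.

0.00270 rad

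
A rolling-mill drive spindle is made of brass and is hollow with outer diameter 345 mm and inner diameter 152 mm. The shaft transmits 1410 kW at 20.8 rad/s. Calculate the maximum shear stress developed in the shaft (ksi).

ω = 20.8 rad/s, so T = P/ω = 1410×10³ / 20.80 = 67790 N·m.
J = π(d_o⁴ − d_i⁴)/32 = π(0.345⁴ − 0.152⁴)/32 = 1.338×10^-3 m⁴.
τ_max = T·r/J = 67790 × 0.172 / 1.338×10^-3 = 8.737×10^6 Pa.

1.27 ksi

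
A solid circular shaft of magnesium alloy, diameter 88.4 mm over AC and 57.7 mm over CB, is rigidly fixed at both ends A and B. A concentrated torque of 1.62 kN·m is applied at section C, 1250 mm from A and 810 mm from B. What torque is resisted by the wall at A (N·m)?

1270 N·m

Compatibility: T_A·a/J_AC = T_B·b/J_CB with T_A + T_B = T₀.
J_AC = 6.00×10^-6 m⁴, J_CB = 1.09×10^-6 m⁴, so T_A = T₀·(J_AC/a)/((J_AC/a)+(J_CB/b)) = 1266 N·m, T_B = 354.5 N·m.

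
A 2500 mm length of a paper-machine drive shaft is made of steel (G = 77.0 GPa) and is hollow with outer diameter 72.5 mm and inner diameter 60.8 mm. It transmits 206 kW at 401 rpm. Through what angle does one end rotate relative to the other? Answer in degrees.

6.66°

ω = 2π·401/60 = 41.99 rad/s, so T = P/ω = 206×10³ / 41.99 = 4906 N·m.
J = π(d_o⁴ − d_i⁴)/32 = π(0.0725⁴ − 0.0608⁴)/32 = 1.371×10^-6 m⁴.
θ = T·L/(G·J) = 4906 × 2.50 / (77.0×10⁹ × 1.371×10^-6) = 0.1162 rad.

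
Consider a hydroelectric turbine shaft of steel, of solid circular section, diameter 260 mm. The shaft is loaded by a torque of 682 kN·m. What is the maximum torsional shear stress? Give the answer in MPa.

198 MPa

J = πd⁴/32 = π(0.260)⁴/32 = 4.486×10^-4 m⁴.
τ_max = T·r/J = 682000 × 0.130 / 4.486×10^-4 = 1.976×10^8 Pa.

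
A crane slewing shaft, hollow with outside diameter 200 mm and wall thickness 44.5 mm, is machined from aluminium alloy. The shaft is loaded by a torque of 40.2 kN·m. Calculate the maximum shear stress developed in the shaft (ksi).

4.10 ksi

J = π(d_o⁴ − d_i⁴)/32 = π(0.200⁴ − 0.111⁴)/32 = 1.422×10^-4 m⁴.
τ_max = T·r/J = 40200 × 0.100 / 1.422×10^-4 = 2.827×10^7 Pa.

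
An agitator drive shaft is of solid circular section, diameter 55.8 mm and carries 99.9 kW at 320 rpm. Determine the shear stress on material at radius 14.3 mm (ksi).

6.50 ksi

ω = 2π·320/60 = 33.51 rad/s, so T = P/ω = 99.9×10³ / 33.51 = 2981 N·m.
J = πd⁴/32 = π(0.0558)⁴/32 = 9.518×10^-7 m⁴.
Shear stress varies linearly with radius: τ = T·r/J = 2981 × 0.0143 / 9.518×10^-7 = 4.479×10^7 Pa.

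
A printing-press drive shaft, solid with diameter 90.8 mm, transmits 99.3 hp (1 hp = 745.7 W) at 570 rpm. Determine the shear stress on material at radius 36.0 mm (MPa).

ω = 2π·570/60 = 59.69 rad/s, so T = P/ω = 99.3×745.7 / 59.69 = 1241 N·m.
J = πd⁴/32 = π(0.0908)⁴/32 = 6.673×10^-6 m⁴.
Shear stress varies linearly with radius: τ = T·r/J = 1241 × 0.0360 / 6.673×10^-6 = 6.692×10^6 Pa.

6.69 MPa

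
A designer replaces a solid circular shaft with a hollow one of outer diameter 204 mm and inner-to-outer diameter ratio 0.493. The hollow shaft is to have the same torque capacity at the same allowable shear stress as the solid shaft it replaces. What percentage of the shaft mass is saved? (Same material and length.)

21.2 %

Equal τ_max and T ⇒ the solid shaft needs d_s³ = d_o³(1−k⁴), so d_s = 204·(1−0.493⁴)^(1/3) = 199.9 mm.
Area ratio A_h/A_s = d_o²(1−k²)/d_s² = (1−k²)/(1−k⁴)^(2/3) = 0.7883.
Mass saving = 1 − 0.7883 = 21.2 %.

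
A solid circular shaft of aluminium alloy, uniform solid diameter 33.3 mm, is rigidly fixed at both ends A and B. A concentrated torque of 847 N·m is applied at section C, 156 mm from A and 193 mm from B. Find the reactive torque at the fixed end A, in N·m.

With uniform GJ and both ends fixed, compatibility θ_AC = θ_CB gives T_A·a = T_B·b, together with T_A + T_B = T₀.
T_A = T₀·b/(a+b) = 847.0·193/349.0 = 468.4 N·m; T_B = 378.6 N·m.

468 N·m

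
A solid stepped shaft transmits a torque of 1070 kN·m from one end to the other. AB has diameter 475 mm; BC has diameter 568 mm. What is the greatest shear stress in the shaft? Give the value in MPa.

Under the same torque, τ_max = 16T/(πd³) is largest where d is smallest — segment AB (d = 475 mm).
τ_max = 16·1.070e6/(π·(0.475)³) = 5.085×10^7 Pa.

50.8 MPa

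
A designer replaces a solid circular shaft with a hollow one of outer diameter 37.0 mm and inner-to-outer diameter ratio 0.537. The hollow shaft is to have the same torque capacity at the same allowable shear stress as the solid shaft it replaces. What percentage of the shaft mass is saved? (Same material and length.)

Equal τ_max and T ⇒ the solid shaft needs d_s³ = d_o³(1−k⁴), so d_s = 37.0·(1−0.537⁴)^(1/3) = 35.94 mm.
Area ratio A_h/A_s = d_o²(1−k²)/d_s² = (1−k²)/(1−k⁴)^(2/3) = 0.7540.
Mass saving = 1 − 0.7540 = 24.6 %.

24.6 %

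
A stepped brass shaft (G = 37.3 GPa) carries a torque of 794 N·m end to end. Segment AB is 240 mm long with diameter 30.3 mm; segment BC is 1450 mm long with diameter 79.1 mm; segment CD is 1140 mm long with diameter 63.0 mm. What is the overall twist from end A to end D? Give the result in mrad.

J_AB = π(0.0303)⁴/32 = 8.28×10^-8 m⁴; J_BC = π(0.0791)⁴/32 = 3.84×10^-6 m⁴; J_CD = π(0.0630)⁴/32 = 1.55×10^-6 m⁴.
θ = (T/G)·Σ L_i/J_i = (794.0/37.3×10⁹)·(0.240/8.28×10^-8 + 1.45/3.84×10^-6 + 1.14/1.55×10^-6) = 0.08546 rad.

85.5 mrad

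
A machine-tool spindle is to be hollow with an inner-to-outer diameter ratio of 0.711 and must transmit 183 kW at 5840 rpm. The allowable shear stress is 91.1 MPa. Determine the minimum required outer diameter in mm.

28.2 mm

ω = 2π·5840/60 = 611.6 rad/s, so T = P/ω = 183×10³ / 611.6 = 299.2 N·m.
For a hollow shaft with d_i/d_o = 0.711: τ_max = 16T/(π d_o³ (1−k⁴)), so d_o = [16T/(π τ_allow (1−k⁴))]^(1/3) = [16·299.2/(π·9.11×10^7·0.7444)]^(1/3) = 0.02822 m.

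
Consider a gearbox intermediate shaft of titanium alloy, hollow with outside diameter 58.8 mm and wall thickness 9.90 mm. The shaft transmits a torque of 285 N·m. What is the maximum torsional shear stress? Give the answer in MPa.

J = π(d_o⁴ − d_i⁴)/32 = π(0.0588⁴ − 0.0390⁴)/32 = 9.464×10^-7 m⁴.
τ_max = T·r/J = 285.0 × 0.0294 / 9.464×10^-7 = 8.853×10^6 Pa.

8.85 MPa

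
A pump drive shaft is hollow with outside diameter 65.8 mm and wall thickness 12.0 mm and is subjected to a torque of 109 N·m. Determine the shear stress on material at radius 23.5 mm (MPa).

J = π(d_o⁴ − d_i⁴)/32 = π(0.0658⁴ − 0.0418⁴)/32 = 1.541×10^-6 m⁴.
Shear stress varies linearly with radius: τ = T·r/J = 109.0 × 0.0235 / 1.541×10^-6 = 1.663×10^6 Pa.

1.66 MPa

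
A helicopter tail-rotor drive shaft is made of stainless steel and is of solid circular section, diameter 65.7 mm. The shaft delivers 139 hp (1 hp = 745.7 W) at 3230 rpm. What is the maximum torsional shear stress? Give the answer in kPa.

5500 kPa

ω = 2π·3230/60 = 338.2 rad/s, so T = P/ω = 139×745.7 / 338.2 = 306.4 N·m.
J = πd⁴/32 = π(0.0657)⁴/32 = 1.829×10^-6 m⁴.
τ_max = T·r/J = 306.4 × 0.0329 / 1.829×10^-6 = 5.503×10^6 Pa.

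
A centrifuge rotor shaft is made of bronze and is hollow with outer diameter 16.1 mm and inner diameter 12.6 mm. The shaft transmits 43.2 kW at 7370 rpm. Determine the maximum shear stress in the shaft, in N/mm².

109 N/mm²

ω = 2π·7370/60 = 771.8 rad/s, so T = P/ω = 43.2×10³ / 771.8 = 55.97 N·m.
J = π(d_o⁴ − d_i⁴)/32 = π(0.0161⁴ − 0.0126⁴)/32 = 4.122×10^-9 m⁴.
τ_max = T·r/J = 55.97 × 0.00805 / 4.122×10^-9 = 1.093×10^8 Pa.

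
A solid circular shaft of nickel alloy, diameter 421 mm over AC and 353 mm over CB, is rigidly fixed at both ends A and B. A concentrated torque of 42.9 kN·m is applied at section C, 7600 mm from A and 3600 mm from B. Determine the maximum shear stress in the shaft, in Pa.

Compatibility: T_A·a/J_AC = T_B·b/J_CB with T_A + T_B = T₀.
J_AC = 3.08×10^-3 m⁴, J_CB = 1.52×10^-3 m⁴, so T_A = T₀·(J_AC/a)/((J_AC/a)+(J_CB/b)) = 20990 N·m, T_B = 21910 N·m.
τ in each portion: τ_AC = 1.43×10^6 Pa, τ_CB = 2.54×10^6 Pa; maximum is in CB.
τ_max = T_CB·r/J = 21910·0.176/1.52×10^-3 = 2.536×10^6 Pa.

2.54e6 Pa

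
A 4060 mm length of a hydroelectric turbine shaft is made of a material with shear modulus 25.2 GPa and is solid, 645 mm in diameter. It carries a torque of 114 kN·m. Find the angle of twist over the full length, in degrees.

J = πd⁴/32 = π(0.645)⁴/32 = 0.01699 m⁴.
θ = T·L/(G·J) = 114000 × 4.06 / (25.2×10⁹ × 0.01699) = 1.081×10^-3 rad.

0.0619°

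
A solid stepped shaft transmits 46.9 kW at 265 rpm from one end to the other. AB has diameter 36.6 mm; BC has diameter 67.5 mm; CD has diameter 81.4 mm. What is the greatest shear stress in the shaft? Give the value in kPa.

ω = 2π·265/60 = 27.75 rad/s, so T = P/ω = 46.9×10³ / 27.75 = 1690 N·m.
Under the same torque, τ_max = 16T/(πd³) is largest where d is smallest — segment AB (d = 36.6 mm).
τ_max = 16·1690/(π·(0.0366)³) = 1.756×10^8 Pa.

176000 kPa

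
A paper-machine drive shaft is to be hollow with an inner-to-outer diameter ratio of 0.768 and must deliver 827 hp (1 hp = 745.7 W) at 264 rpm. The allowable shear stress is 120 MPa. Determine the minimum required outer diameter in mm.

113 mm

ω = 2π·264/60 = 27.65 rad/s, so T = P/ω = 827×745.7 / 27.65 = 22310 N·m.
For a hollow shaft with d_i/d_o = 0.768: τ_max = 16T/(π d_o³ (1−k⁴)), so d_o = [16T/(π τ_allow (1−k⁴))]^(1/3) = [16·22310/(π·1.20×10^8·0.6521)]^(1/3) = 0.1132 m.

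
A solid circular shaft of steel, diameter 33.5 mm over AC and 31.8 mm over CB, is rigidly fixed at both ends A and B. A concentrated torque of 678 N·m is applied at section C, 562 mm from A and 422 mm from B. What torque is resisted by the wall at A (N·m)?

Compatibility: T_A·a/J_AC = T_B·b/J_CB with T_A + T_B = T₀.
J_AC = 1.24×10^-7 m⁴, J_CB = 1.00×10^-7 m⁴, so T_A = T₀·(J_AC/a)/((J_AC/a)+(J_CB/b)) = 325.8 N·m, T_B = 352.2 N·m.

326 N·m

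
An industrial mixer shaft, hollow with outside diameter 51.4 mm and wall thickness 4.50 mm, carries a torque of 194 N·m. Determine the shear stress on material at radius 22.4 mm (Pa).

J = π(d_o⁴ − d_i⁴)/32 = π(0.0514⁴ − 0.0424⁴)/32 = 3.680×10^-7 m⁴.
Shear stress varies linearly with radius: τ = T·r/J = 194.0 × 0.0224 / 3.680×10^-7 = 1.181×10^7 Pa.

1.18e7 Pa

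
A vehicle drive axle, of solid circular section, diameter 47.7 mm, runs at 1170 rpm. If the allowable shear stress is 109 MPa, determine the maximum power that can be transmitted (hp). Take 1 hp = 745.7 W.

382 hp

J = πd⁴/32 = π(0.0477)⁴/32 = 5.082×10^-7 m⁴.
T_max = τ_allow·J/r = 1.09×10^8 × 5.082×10^-7 / 0.0239 = 2323 N·m.
ω = 2π·1170/60 = 122.5 rad/s, so P_max = T_max·ω = 2.846×10^5 W.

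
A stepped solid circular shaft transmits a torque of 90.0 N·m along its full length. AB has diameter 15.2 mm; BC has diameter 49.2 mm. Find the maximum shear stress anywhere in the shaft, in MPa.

131 MPa

Under the same torque, τ_max = 16T/(πd³) is largest where d is smallest — segment AB (d = 15.2 mm).
τ_max = 16·90.00/(π·(0.0152)³) = 1.305×10^8 Pa.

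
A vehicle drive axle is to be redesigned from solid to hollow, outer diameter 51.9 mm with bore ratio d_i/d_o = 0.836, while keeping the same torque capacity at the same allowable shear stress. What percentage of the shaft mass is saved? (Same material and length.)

Equal τ_max and T ⇒ the solid shaft needs d_s³ = d_o³(1−k⁴), so d_s = 51.9·(1−0.836⁴)^(1/3) = 41.51 mm.
Area ratio A_h/A_s = d_o²(1−k²)/d_s² = (1−k²)/(1−k⁴)^(2/3) = 0.4708.
Mass saving = 1 − 0.4708 = 52.9 %.

52.9 %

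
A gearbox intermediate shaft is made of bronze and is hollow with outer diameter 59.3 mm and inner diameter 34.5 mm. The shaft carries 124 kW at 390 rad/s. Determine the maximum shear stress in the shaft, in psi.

ω = 390 rad/s, so T = P/ω = 124×10³ / 390.0 = 317.9 N·m.
J = π(d_o⁴ − d_i⁴)/32 = π(0.0593⁴ − 0.0345⁴)/32 = 1.075×10^-6 m⁴.
τ_max = T·r/J = 317.9 × 0.0296 / 1.075×10^-6 = 8.770×10^6 Pa.

1270 psi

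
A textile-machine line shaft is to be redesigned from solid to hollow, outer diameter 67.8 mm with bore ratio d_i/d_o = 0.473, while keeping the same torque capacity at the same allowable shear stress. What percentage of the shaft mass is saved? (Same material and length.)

19.7 %

Equal τ_max and T ⇒ the solid shaft needs d_s³ = d_o³(1−k⁴), so d_s = 67.8·(1−0.473⁴)^(1/3) = 66.65 mm.
Area ratio A_h/A_s = d_o²(1−k²)/d_s² = (1−k²)/(1−k⁴)^(2/3) = 0.8033.
Mass saving = 1 − 0.8033 = 19.7 %.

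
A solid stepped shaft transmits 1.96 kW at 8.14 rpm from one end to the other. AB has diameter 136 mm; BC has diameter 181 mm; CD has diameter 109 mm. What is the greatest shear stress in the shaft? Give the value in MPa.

ω = 2π·8.14/60 = 0.8524 rad/s, so T = P/ω = 1.96×10³ / 0.8524 = 2299 N·m.
Under the same torque, τ_max = 16T/(πd³) is largest where d is smallest — segment CD (d = 109 mm).
τ_max = 16·2299/(π·(0.109)³) = 9.043×10^6 Pa.

9.04 MPa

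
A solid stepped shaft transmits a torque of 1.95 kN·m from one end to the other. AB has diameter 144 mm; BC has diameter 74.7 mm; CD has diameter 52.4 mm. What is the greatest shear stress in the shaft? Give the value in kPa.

Under the same torque, τ_max = 16T/(πd³) is largest where d is smallest — segment CD (d = 52.4 mm).
τ_max = 16·1950/(π·(0.0524)³) = 6.903×10^7 Pa.

69000 kPa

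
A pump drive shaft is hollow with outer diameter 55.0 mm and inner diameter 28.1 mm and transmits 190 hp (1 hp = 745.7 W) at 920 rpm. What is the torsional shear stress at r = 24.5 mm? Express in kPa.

ω = 2π·920/60 = 96.34 rad/s, so T = P/ω = 190×745.7 / 96.34 = 1471 N·m.
J = π(d_o⁴ − d_i⁴)/32 = π(0.0550⁴ − 0.0281⁴)/32 = 8.372×10^-7 m⁴.
Shear stress varies linearly with radius: τ = T·r/J = 1471 × 0.0245 / 8.372×10^-7 = 4.304×10^7 Pa.

43000 kPa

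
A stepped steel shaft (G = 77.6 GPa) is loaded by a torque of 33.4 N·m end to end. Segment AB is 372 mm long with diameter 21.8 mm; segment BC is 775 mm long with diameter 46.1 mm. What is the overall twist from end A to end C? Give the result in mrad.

J_AB = π(0.0218)⁴/32 = 2.22×10^-8 m⁴; J_BC = π(0.0461)⁴/32 = 4.43×10^-7 m⁴.
θ = (T/G)·Σ L_i/J_i = (33.40/77.6×10⁹)·(0.372/2.22×10^-8 + 0.775/4.43×10^-7) = 7.973×10^-3 rad.

7.97 mrad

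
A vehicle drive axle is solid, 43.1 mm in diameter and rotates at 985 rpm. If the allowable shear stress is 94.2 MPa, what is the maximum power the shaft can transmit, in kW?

153 kW

J = πd⁴/32 = π(0.0431)⁴/32 = 3.388×10^-7 m⁴.
T_max = τ_allow·J/r = 9.42×10^7 × 3.388×10^-7 / 0.0215 = 1481 N·m.
ω = 2π·985/60 = 103.1 rad/s, so P_max = T_max·ω = 1.527×10^5 W.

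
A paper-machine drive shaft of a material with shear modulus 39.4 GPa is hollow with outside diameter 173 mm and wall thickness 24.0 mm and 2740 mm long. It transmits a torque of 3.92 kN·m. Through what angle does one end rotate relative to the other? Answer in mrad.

4.26 mrad

J = π(d_o⁴ − d_i⁴)/32 = π(0.173⁴ − 0.125⁴)/32 = 6.397×10^-5 m⁴.
θ = T·L/(G·J) = 3920 × 2.74 / (39.4×10⁹ × 6.397×10^-5) = 4.261×10^-3 rad.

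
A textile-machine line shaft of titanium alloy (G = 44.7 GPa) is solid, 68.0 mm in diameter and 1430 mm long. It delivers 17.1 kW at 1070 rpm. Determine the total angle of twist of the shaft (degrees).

0.133°

ω = 2π·1070/60 = 112.1 rad/s, so T = P/ω = 17.1×10³ / 112.1 = 152.6 N·m.
J = πd⁴/32 = π(0.0680)⁴/32 = 2.099×10^-6 m⁴.
θ = T·L/(G·J) = 152.6 × 1.43 / (44.7×10⁹ × 2.099×10^-6) = 2.326×10^-3 rad.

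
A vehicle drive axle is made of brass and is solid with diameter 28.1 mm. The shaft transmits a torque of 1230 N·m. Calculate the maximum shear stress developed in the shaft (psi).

J = πd⁴/32 = π(0.0281)⁴/32 = 6.121×10^-8 m⁴.
τ_max = T·r/J = 1230 × 0.0140 / 6.121×10^-8 = 2.823×10^8 Pa.

40900 psi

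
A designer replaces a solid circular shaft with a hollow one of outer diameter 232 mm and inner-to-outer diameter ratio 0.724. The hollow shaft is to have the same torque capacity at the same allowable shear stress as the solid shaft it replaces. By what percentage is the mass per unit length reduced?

Equal τ_max and T ⇒ the solid shaft needs d_s³ = d_o³(1−k⁴), so d_s = 232·(1−0.724⁴)^(1/3) = 208.4 mm.
Area ratio A_h/A_s = d_o²(1−k²)/d_s² = (1−k²)/(1−k⁴)^(2/3) = 0.5895.
Mass saving = 1 − 0.5895 = 41.1 %.

41.1 %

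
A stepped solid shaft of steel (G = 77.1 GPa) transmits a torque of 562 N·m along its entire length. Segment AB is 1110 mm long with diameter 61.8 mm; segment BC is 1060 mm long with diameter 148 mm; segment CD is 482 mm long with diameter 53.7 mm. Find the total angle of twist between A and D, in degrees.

J_AB = π(0.0618)⁴/32 = 1.43×10^-6 m⁴; J_BC = π(0.148)⁴/32 = 4.71×10^-5 m⁴; J_CD = π(0.0537)⁴/32 = 8.16×10^-7 m⁴.
θ = (T/G)·Σ L_i/J_i = (562.0/77.1×10⁹)·(1.11/1.43×10^-6 + 1.06/4.71×10^-5 + 0.482/8.16×10^-7) = 0.01012 rad.

0.580°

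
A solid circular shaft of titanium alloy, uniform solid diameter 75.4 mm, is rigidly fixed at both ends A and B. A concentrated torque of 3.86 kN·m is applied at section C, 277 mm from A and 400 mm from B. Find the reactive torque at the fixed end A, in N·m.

With uniform GJ and both ends fixed, compatibility θ_AC = θ_CB gives T_A·a = T_B·b, together with T_A + T_B = T₀.
T_A = T₀·b/(a+b) = 3860·400/677.0 = 2281 N·m; T_B = 1579 N·m.

2280 N·m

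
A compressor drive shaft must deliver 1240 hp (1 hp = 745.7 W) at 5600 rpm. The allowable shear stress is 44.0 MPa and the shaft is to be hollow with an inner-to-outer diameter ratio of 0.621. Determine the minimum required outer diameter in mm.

ω = 2π·5600/60 = 586.4 rad/s, so T = P/ω = 1240×745.7 / 586.4 = 1577 N·m.
For a hollow shaft with d_i/d_o = 0.621: τ_max = 16T/(π d_o³ (1−k⁴)), so d_o = [16T/(π τ_allow (1−k⁴))]^(1/3) = [16·1577/(π·4.40×10^7·0.8513)]^(1/3) = 0.05985 m.

59.9 mm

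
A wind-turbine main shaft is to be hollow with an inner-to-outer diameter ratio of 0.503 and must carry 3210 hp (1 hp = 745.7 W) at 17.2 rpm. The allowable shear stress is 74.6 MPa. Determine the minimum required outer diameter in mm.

ω = 2π·17.2/60 = 1.801 rad/s, so T = P/ω = 3210×745.7 / 1.801 = 1.329e6 N·m.
For a hollow shaft with d_i/d_o = 0.503: τ_max = 16T/(π d_o³ (1−k⁴)), so d_o = [16T/(π τ_allow (1−k⁴))]^(1/3) = [16·1.329e6/(π·7.46×10^7·0.9360)]^(1/3) = 0.4594 m.

459 mm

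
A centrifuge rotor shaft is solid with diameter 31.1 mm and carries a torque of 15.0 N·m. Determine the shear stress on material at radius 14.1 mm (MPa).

J = πd⁴/32 = π(0.0311)⁴/32 = 9.184×10^-8 m⁴.
Shear stress varies linearly with radius: τ = T·r/J = 15.00 × 0.0141 / 9.184×10^-8 = 2.303×10^6 Pa.

2.30 MPa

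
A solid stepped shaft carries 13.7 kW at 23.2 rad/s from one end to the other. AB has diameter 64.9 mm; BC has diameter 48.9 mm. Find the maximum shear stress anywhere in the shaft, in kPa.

25700 kPa

ω = 23.2 rad/s, so T = P/ω = 13.7×10³ / 23.20 = 590.5 N·m.
Under the same torque, τ_max = 16T/(πd³) is largest where d is smallest — segment BC (d = 48.9 mm).
τ_max = 16·590.5/(π·(0.0489)³) = 2.572×10^7 Pa.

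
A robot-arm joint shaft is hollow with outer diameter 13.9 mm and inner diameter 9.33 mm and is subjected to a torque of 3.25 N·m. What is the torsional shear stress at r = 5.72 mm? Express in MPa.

J = π(d_o⁴ − d_i⁴)/32 = π(0.0139⁴ − 0.00933⁴)/32 = 2.921×10^-9 m⁴.
Shear stress varies linearly with radius: τ = T·r/J = 3.250 × 0.00572 / 2.921×10^-9 = 6.364×10^6 Pa.

6.36 MPa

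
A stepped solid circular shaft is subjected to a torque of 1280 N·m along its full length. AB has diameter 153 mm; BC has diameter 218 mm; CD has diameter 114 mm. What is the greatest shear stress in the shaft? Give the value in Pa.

4.40e6 Pa

Under the same torque, τ_max = 16T/(πd³) is largest where d is smallest — segment CD (d = 114 mm).
τ_max = 16·1280/(π·(0.114)³) = 4.400×10^6 Pa.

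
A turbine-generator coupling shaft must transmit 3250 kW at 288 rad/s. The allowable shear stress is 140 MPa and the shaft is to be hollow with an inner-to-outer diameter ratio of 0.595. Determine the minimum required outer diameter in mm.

77.7 mm

ω = 288 rad/s, so T = P/ω = 3250×10³ / 288.0 = 11280 N·m.
For a hollow shaft with d_i/d_o = 0.595: τ_max = 16T/(π d_o³ (1−k⁴)), so d_o = [16T/(π τ_allow (1−k⁴))]^(1/3) = [16·11280/(π·1.40×10^8·0.8747)]^(1/3) = 0.07771 m.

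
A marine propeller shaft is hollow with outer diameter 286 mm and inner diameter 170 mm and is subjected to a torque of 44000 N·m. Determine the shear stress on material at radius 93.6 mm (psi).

J = π(d_o⁴ − d_i⁴)/32 = π(0.286⁴ − 0.170⁴)/32 = 5.749×10^-4 m⁴.
Shear stress varies linearly with radius: τ = T·r/J = 44000 × 0.0936 / 5.749×10^-4 = 7.164×10^6 Pa.

1040 psi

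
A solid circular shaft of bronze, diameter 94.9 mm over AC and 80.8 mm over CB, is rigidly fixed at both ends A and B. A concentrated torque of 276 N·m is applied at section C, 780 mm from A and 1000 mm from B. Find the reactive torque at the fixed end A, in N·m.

Compatibility: T_A·a/J_AC = T_B·b/J_CB with T_A + T_B = T₀.
J_AC = 7.96×10^-6 m⁴, J_CB = 4.18×10^-6 m⁴, so T_A = T₀·(J_AC/a)/((J_AC/a)+(J_CB/b)) = 195.8 N·m, T_B = 80.24 N·m.

196 N·m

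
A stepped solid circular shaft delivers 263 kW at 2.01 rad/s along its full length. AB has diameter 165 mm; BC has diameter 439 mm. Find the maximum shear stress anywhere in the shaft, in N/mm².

ω = 2.01 rad/s, so T = P/ω = 263×10³ / 2.010 = 130800 N·m.
Under the same torque, τ_max = 16T/(πd³) is largest where d is smallest — segment AB (d = 165 mm).
τ_max = 16·130800/(π·(0.165)³) = 1.483×10^8 Pa.

148 N/mm²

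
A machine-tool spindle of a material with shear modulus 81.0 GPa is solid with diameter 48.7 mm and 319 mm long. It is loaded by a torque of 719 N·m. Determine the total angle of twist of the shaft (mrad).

J = πd⁴/32 = π(0.0487)⁴/32 = 5.522×10^-7 m⁴.
θ = T·L/(G·J) = 719.0 × 0.319 / (81.0×10⁹ × 5.522×10^-7) = 5.128×10^-3 rad.

5.13 mrad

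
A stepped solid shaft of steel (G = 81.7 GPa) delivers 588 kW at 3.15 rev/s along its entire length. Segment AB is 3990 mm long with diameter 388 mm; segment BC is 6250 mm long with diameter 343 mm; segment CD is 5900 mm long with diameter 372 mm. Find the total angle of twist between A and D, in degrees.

0.199°

ω = 2π·3.15 = 19.79 rad/s, so T = P/ω = 588×10³ / 19.79 = 29710 N·m.
J_AB = π(0.388)⁴/32 = 2.22×10^-3 m⁴; J_BC = π(0.343)⁴/32 = 1.36×10^-3 m⁴; J_CD = π(0.372)⁴/32 = 1.88×10^-3 m⁴.
θ = (T/G)·Σ L_i/J_i = (29710/81.7×10⁹)·(3.99/2.22×10^-3 + 6.25/1.36×10^-3 + 5.90/1.88×10^-3) = 3.466×10^-3 rad.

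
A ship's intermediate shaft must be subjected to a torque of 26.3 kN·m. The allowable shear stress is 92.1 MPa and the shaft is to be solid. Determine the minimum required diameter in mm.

113 mm

For a solid shaft τ_max = 16T/(πd³), so d = (16T/(π τ_allow))^(1/3) = (16·26300/(π·9.21×10^7))^(1/3) = 0.1133 m.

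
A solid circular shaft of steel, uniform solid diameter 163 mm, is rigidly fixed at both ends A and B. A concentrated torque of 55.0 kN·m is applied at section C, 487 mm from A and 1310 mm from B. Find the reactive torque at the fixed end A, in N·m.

40100 N·m

With uniform GJ and both ends fixed, compatibility θ_AC = θ_CB gives T_A·a = T_B·b, together with T_A + T_B = T₀.
T_A = T₀·b/(a+b) = 55000·1310/1797 = 40090 N·m; T_B = 14910 N·m.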